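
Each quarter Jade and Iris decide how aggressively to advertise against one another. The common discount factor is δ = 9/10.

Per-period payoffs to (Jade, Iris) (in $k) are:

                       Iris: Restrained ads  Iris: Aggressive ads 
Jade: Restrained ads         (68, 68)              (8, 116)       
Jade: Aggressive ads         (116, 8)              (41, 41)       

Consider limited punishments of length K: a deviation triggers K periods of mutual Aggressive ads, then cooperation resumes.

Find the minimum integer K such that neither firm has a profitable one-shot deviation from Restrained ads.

3

Need Σ_{k=1}^{K} δ^k ≥ (116−68)/(68−41) = 1.7778 at δ = 9/10.
At K = 2 the sum is 1.7100 < 1.7778; at K = 3 it is 2.4390 ≥ 1.7778.
So the minimum punishment length is K = 3.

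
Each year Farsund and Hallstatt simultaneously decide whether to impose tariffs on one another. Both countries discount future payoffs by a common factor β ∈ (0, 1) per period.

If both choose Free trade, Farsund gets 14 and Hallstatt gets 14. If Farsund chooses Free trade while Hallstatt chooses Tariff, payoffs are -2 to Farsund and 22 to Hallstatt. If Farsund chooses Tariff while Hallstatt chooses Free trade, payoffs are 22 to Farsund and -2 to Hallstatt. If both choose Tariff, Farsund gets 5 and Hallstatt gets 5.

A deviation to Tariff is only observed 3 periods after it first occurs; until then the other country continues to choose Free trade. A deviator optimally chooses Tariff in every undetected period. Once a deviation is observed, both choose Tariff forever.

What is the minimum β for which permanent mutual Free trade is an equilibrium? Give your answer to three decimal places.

0.778

The best deviation is to choose Tariff for all 3 undetected periods, earning 22 each, then 5 forever once detected.
Deviation value: 22(1−β^3)/(1−β) + 5β^3/(1−β); cooperation value: 14/(1−β).
IC: 14 ≥ 22(1−β^3) + 5β^3 = 22 − 17β^3.
So β^3 ≥ 8/17, giving β ≥ (8/17)^(1/3) ≈ 0.778.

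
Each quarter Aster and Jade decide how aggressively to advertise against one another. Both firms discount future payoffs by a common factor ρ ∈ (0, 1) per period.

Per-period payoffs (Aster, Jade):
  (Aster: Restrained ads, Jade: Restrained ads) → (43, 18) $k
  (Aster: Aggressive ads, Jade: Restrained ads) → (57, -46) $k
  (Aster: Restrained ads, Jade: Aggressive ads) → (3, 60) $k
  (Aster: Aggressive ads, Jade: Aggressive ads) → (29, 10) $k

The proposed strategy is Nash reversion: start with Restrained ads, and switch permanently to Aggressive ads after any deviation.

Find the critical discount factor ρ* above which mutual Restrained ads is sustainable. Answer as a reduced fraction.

For Aster: deviation gain 57−43 = 14, per-period punishment loss 43−29 = 14. IC gives ρ ≥ 14/28 = 1/2.
For Jade: gain 42, loss 8 per period, so ρ ≥ 42/50 = 21/25.
The tighter constraint is Jade's, so cooperation needs ρ ≥ 21/25.

21/25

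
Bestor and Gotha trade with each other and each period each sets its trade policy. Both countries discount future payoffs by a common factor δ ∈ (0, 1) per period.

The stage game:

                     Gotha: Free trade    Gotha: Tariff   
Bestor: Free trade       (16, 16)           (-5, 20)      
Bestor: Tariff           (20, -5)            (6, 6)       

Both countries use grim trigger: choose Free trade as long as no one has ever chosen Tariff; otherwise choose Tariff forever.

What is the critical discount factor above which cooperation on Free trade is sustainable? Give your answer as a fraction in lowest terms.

2/7

16/(1−δ) ≥ 20 + 6δ/(1−δ)
16 ≥ 20 − 14δ
δ ≥ 4/14 = 2/7.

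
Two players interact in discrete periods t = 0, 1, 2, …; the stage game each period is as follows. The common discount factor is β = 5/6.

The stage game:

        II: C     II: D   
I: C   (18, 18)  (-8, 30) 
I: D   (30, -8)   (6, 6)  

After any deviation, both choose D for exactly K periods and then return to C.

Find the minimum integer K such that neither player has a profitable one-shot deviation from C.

2

No profitable deviation requires (18−6)(β+…+β^K) ≥ 30−18, i.e. β+…+β^K ≥ 1 ≈ 1.0000.
With β = 5/6, the partial sums are K=1: 0.8333, K=2: 1.5278.
K = 2 is the first length at which the sum reaches 1.0000.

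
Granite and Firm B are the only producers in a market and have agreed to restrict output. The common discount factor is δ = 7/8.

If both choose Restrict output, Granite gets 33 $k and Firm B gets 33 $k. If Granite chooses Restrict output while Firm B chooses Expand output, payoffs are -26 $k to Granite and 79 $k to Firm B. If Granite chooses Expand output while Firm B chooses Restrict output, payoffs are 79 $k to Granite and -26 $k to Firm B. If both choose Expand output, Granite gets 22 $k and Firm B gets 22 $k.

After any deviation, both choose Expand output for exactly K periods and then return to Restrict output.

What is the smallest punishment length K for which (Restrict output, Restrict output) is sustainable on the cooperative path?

7

No profitable deviation requires (33−22)(δ+…+δ^K) ≥ 79−33, i.e. δ+…+δ^K ≥ 46/11 ≈ 4.1818.
With δ = 7/8, the partial sums are K=1: 0.8750, K=2: 1.6406, …, K=5: 3.4096, K=6: 3.8584, K=7: 4.2511.
K = 7 is the first length at which the sum reaches 4.1818.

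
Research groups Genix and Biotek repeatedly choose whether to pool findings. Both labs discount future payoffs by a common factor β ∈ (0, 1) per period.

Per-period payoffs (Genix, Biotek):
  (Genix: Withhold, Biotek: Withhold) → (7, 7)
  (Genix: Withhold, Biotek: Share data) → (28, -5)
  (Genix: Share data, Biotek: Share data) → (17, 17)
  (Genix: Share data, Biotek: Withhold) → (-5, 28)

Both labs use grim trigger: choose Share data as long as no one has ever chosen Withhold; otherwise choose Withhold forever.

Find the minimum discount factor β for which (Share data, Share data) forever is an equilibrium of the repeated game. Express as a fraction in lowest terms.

17/(1−β) ≥ 28 + 7β/(1−β)
17 ≥ 28 − 21β
β ≥ 11/21.

11/21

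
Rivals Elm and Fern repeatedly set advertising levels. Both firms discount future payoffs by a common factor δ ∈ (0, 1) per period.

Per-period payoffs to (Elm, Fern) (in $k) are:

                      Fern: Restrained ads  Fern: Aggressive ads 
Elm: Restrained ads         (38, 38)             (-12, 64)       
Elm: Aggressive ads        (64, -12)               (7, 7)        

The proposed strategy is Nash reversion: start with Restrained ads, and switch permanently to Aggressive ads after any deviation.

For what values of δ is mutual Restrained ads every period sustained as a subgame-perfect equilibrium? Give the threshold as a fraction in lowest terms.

26/57

Cooperation forever yields 38 each period: 38/(1−δ).
Deviating yields 64 once, then 7 forever: 64 + 7δ/(1−δ).
No profitable deviation requires 38/(1−δ) ≥ 64 + 7δ/(1−δ).
Multiplying by (1−δ): 38 ≥ 64(1−δ) + 7δ = 64 − 57δ.
So 57δ ≥ 26, i.e. δ ≥ 26/57.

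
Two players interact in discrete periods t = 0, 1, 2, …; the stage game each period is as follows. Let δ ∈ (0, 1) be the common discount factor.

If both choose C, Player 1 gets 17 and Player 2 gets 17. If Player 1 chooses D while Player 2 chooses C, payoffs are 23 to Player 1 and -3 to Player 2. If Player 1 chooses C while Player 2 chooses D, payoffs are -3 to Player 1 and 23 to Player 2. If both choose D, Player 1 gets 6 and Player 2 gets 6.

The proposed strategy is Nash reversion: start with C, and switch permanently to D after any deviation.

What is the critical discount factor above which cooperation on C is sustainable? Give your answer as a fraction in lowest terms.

One-period gain from deviating is 23 − 17 = 6. The loss is 17 − 6 = 11 in every subsequent period, with present value 11·δ/(1−δ).
Deviation is unprofitable when 11·δ/(1−δ) ≥ 6, i.e. δ/(1−δ) ≥ 6/11.
Equivalently δ ≥ 6/(6+11) = 6/17.

6/17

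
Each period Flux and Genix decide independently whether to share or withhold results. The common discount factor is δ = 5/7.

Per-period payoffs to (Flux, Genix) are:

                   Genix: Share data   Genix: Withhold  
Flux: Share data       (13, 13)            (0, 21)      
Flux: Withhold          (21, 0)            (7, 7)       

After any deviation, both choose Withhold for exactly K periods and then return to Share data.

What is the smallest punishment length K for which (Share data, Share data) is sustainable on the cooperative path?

3

Need Σ_{k=1}^{K} δ^k ≥ (21−13)/(13−7) = 1.3333 at δ = 5/7.
At K = 2 the sum is 1.2245 < 1.3333; at K = 3 it is 1.5889 ≥ 1.3333.
So the minimum punishment length is K = 3.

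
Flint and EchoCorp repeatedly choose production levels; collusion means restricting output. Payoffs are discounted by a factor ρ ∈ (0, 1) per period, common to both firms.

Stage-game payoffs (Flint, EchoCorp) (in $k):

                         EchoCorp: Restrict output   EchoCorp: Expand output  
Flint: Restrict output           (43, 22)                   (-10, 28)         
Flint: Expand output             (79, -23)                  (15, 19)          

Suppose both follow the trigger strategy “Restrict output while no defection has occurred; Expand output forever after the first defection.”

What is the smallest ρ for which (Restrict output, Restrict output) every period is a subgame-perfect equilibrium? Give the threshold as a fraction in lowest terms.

Flint: cooperation gives 43 each period; deviation gives 79 once then 15 forever.
  43/(1−ρ) ≥ 79 + 15ρ/(1−ρ) ⇒ ρ ≥ 36/64 = 9/16.
EchoCorp: cooperation gives 22 each period; deviation gives 28 once then 19 forever.
  ρ ≥ 6/9 = 2/3.
Both must hold, so the binding constraint is EchoCorp's: ρ ≥ 2/3.

2/3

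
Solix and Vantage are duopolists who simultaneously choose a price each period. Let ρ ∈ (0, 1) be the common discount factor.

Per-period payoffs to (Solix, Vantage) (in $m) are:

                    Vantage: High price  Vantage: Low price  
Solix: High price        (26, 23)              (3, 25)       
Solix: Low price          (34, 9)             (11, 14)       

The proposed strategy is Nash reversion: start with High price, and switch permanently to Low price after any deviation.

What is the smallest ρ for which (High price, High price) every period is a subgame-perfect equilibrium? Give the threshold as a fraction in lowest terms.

Solix: cooperation gives 26 each period; deviation gives 34 once then 11 forever.
  26/(1−ρ) ≥ 34 + 11ρ/(1−ρ) ⇒ ρ ≥ 8/23.
Vantage: cooperation gives 23 each period; deviation gives 25 once then 14 forever.
  ρ ≥ 2/11.
Both must hold, so the binding constraint is Solix's: ρ ≥ 8/23.

8/23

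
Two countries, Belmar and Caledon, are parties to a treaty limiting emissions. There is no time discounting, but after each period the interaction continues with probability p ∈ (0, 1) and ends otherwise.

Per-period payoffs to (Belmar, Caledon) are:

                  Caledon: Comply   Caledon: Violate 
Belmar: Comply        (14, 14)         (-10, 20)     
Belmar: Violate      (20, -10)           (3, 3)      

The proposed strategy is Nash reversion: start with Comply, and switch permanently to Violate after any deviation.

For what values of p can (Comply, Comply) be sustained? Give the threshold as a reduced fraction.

6/17

Expected cooperation value is 14 + p·14 + p²·14 + … = 14/(1−p); deviation gives 20 + p·3/(1−p).
14 ≥ 20(1−p) + 3p ⇒ 17p ≥ 6 ⇒ p ≥ 6/17.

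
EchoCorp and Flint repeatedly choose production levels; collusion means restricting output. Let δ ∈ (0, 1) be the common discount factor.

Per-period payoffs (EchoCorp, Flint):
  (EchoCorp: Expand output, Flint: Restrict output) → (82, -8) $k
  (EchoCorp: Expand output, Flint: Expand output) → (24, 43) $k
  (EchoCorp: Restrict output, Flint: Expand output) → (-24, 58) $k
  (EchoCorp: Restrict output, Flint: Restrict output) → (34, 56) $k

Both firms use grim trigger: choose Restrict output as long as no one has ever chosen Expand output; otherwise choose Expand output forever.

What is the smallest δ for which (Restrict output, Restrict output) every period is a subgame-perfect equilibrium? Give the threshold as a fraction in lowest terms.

24/29

EchoCorp's threshold: (82−34)/(82−24) = 24/29.
Flint's threshold: (58−56)/(58−43) = 2/15.
24/29 > 2/15, so EchoCorp binds and δ* = 24/29.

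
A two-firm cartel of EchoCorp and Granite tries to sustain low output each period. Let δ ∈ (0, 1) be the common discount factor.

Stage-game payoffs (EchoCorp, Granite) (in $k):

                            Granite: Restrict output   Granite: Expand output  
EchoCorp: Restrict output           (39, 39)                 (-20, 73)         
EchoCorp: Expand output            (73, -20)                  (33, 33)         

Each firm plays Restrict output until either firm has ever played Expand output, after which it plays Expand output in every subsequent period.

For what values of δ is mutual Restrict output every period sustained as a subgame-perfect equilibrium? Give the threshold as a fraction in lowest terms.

17/20

Under grim trigger the critical discount factor is (T−C)/(T−P) with T = 73, C = 39, P = 33.
δ* = (73−39)/(73−33) = 34/40 = 17/20.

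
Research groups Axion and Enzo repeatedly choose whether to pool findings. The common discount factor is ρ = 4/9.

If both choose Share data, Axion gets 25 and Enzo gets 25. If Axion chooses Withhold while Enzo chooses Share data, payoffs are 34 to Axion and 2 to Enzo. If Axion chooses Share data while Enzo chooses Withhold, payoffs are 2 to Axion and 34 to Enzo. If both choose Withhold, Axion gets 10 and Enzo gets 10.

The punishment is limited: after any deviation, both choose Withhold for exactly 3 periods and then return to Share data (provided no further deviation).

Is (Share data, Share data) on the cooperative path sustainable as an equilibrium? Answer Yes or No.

Comparing payoff streams over the 4 periods until play realigns: cooperate → 25(1+ρ+…+ρ^3); deviate → 34 + 10(ρ+…+ρ^3).
Cooperation is sustained iff (25−10)(ρ+…+ρ^3) ≥ 34−25.
ρ+…+ρ^3 = 4/9·(1−(4/9)^3)/(1−4/9) = 0.7298, and (34−25)/(25−10) = 0.6000.
0.7298 ≥ 0.6000, so cooperation is sustainable.

Yes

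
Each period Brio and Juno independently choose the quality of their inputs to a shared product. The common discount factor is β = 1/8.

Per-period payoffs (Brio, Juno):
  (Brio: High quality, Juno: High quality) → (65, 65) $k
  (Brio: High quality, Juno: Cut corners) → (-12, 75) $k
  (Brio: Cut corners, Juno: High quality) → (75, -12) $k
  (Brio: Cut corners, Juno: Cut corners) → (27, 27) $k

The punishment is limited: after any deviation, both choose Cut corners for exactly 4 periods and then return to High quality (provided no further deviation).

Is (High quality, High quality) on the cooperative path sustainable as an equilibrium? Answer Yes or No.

A one-shot deviation gives 75 now, then 27 for 4 periods, then back to 65.
Gain from deviating: (75−65) today; loss: (65−27) in each of the next 4 periods.
No-deviation condition: (65−27)(β+…+β^4) ≥ 75−65, i.e. β+…+β^4 ≥ 5/19.
At β = 1/8: β+…+β^4 = 0.1428 < 0.2632.
So cooperation is not sustainable.

No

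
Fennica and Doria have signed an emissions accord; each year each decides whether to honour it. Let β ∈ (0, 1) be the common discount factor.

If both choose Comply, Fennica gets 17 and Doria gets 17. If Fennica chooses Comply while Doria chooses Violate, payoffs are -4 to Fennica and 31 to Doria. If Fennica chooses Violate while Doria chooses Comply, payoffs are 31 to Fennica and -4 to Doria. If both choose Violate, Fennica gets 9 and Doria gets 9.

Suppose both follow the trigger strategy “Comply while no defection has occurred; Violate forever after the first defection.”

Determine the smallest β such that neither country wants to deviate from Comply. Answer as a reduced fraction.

Under grim trigger the critical discount factor is (T−C)/(T−P) with T = 31, C = 17, P = 9.
β* = (31−17)/(31−9) = 14/22 = 7/11.

7/11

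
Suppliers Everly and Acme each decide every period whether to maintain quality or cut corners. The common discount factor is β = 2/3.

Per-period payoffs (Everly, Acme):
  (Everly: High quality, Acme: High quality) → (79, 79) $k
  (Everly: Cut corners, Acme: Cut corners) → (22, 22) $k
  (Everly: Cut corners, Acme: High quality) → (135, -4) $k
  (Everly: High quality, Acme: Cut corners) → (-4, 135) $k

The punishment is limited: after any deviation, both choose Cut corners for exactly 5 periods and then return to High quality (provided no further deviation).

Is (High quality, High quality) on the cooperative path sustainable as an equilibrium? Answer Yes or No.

Comparing payoff streams over the 6 periods until play realigns: cooperate → 79(1+β+…+β^5); deviate → 135 + 22(β+…+β^5).
Cooperation is sustained iff (79−22)(β+…+β^5) ≥ 135−79.
β+…+β^5 = 2/3·(1−(2/3)^5)/(1−2/3) = 1.7366, and (135−79)/(79−22) = 0.9825.
1.7366 ≥ 0.9825, so cooperation is sustainable.

Yes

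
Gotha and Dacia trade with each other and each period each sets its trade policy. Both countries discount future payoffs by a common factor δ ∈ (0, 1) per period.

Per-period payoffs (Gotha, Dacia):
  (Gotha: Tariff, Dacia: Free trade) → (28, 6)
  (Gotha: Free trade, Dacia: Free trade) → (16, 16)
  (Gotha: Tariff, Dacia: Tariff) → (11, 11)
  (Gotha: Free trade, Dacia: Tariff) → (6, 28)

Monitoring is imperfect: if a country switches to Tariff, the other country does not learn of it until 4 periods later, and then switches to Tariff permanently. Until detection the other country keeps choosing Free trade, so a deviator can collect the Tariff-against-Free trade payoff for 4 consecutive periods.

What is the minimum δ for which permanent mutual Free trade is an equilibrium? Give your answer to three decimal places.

0.917

Deviating for the 4 undetected periods gains 28−16 = 12 per period over cooperation, then loses 16−11 = 5 per period forever once punishment starts.
Gain: 12(1 + δ + … + δ^3); loss: 5·δ^4/(1−δ).
No profitable deviation ⇔ 12(1−δ^4) ≤ 5·δ^4, i.e. δ^4 ≥ 12/(12+5) = 12/17.
Hence δ ≥ (12/17)^(1/4) ≈ 0.917.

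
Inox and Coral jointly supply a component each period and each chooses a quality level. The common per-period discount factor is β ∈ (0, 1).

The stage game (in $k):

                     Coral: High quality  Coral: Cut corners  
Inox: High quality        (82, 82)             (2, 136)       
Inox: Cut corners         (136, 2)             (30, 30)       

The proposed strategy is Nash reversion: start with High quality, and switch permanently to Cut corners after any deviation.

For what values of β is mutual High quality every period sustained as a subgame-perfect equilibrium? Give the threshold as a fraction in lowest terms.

Cooperation forever yields 82 each period: 82/(1−β).
Deviating yields 136 once, then 30 forever: 136 + 30β/(1−β).
No profitable deviation requires 82/(1−β) ≥ 136 + 30β/(1−β).
Multiplying by (1−β): 82 ≥ 136(1−β) + 30β = 136 − 106β.
So 106β ≥ 54, i.e. β ≥ 54/106 = 27/53.

27/53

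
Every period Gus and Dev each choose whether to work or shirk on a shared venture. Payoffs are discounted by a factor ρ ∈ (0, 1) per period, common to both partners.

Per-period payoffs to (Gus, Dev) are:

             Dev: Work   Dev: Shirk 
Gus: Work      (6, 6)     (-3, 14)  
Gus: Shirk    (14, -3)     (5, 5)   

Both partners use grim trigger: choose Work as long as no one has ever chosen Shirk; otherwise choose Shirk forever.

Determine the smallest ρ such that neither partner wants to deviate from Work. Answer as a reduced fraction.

Cooperation forever yields 6 each period: 6/(1−ρ).
Deviating yields 14 once, then 5 forever: 14 + 5ρ/(1−ρ).
No profitable deviation requires 6/(1−ρ) ≥ 14 + 5ρ/(1−ρ).
Multiplying by (1−ρ): 6 ≥ 14(1−ρ) + 5ρ = 14 − 9ρ.
So 9ρ ≥ 8, i.e. ρ ≥ 8/9.

8/9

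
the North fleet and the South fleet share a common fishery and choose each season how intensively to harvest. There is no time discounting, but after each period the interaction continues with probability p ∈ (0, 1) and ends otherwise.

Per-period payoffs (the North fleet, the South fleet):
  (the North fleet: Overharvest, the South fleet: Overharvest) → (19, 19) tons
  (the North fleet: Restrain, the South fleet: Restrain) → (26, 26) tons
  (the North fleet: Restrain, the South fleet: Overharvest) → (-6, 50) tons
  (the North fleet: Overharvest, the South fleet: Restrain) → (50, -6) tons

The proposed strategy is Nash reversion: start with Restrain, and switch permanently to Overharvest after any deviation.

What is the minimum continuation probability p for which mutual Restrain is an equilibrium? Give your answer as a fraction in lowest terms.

Expected cooperation value is 26 + p·26 + p²·26 + … = 26/(1−p); deviation gives 50 + p·19/(1−p).
26 ≥ 50(1−p) + 19p ⇒ 31p ≥ 24 ⇒ p ≥ 24/31.

24/31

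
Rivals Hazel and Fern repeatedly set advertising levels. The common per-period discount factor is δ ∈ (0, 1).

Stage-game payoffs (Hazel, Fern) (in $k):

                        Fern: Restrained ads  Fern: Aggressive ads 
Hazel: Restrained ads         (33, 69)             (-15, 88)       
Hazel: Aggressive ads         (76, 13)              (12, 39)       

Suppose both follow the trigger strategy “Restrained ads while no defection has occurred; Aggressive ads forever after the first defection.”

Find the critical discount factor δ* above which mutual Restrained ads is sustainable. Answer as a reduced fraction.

43/64

For Hazel: deviation gain 76−33 = 43, per-period punishment loss 33−12 = 21. IC gives δ ≥ 43/64.
For Fern: gain 19, loss 30 per period, so δ ≥ 19/49.
The tighter constraint is Hazel's, so cooperation needs δ ≥ 43/64.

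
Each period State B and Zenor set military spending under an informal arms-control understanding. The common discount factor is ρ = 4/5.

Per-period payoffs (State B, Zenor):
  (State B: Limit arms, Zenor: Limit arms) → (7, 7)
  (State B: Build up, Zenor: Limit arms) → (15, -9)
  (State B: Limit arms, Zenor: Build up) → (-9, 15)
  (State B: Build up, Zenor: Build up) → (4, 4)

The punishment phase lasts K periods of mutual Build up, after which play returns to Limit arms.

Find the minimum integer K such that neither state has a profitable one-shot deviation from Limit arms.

Need Σ_{k=1}^{K} ρ^k ≥ (15−7)/(7−4) = 2.6667 at ρ = 4/5.
At K = 4 the sum is 2.3616 < 2.6667; at K = 5 it is 2.6893 ≥ 2.6667.
So the minimum punishment length is K = 5.

5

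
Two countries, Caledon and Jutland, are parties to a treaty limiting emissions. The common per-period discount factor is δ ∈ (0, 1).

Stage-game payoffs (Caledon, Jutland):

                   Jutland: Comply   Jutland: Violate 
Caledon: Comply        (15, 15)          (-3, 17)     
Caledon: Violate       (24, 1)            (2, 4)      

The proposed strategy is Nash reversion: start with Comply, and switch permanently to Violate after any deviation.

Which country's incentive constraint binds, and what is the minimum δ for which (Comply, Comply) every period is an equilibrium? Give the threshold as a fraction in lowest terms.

Caledon; δ ≥ 9/22

Caledon: cooperation gives 15 each period; deviation gives 24 once then 2 forever.
  15/(1−δ) ≥ 24 + 2δ/(1−δ) ⇒ δ ≥ 9/22.
Jutland: cooperation gives 15 each period; deviation gives 17 once then 4 forever.
  δ ≥ 2/13.
Both must hold, so the binding constraint is Caledon's: δ ≥ 9/22.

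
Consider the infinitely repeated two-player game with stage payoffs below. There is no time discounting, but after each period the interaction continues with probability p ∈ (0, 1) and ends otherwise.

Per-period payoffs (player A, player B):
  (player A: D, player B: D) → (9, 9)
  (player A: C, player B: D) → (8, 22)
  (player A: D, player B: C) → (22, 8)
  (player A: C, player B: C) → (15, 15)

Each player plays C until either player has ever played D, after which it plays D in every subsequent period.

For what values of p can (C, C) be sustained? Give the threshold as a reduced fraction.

7/13

With no time discounting, the continuation probability p plays the role of the discount factor.
Grim-trigger IC: 15/(1−p) ≥ 22 + 9p/(1−p) ⇒ p ≥ (22−15)/(22−9) = 7/13.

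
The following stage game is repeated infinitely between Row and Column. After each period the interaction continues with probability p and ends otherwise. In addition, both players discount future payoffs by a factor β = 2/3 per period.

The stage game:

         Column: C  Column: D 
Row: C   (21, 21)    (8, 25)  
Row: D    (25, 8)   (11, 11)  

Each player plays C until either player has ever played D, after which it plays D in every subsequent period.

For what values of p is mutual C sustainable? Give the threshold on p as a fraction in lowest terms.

3/7

Expected continuation weight on next period's payoff is β·p = 2/3·p, which plays the role of the discount factor.
Cooperation requires 2/3·p ≥ (25−21)/(25−11) = 2/7, hence p ≥ 3/7.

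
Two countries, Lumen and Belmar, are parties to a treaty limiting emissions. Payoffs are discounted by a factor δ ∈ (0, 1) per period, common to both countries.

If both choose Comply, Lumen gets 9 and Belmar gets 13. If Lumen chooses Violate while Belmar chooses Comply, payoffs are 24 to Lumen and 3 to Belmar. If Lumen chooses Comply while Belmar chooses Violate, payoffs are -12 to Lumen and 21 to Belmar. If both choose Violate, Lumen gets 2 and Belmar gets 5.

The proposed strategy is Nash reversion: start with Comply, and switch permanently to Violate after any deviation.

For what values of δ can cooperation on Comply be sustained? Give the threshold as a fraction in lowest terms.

15/22

Lumen: cooperation gives 9 each period; deviation gives 24 once then 2 forever.
  9/(1−δ) ≥ 24 + 2δ/(1−δ) ⇒ δ ≥ 15/22.
Belmar: cooperation gives 13 each period; deviation gives 21 once then 5 forever.
  δ ≥ 8/16 = 1/2.
Both must hold, so the binding constraint is Lumen's: δ ≥ 15/22.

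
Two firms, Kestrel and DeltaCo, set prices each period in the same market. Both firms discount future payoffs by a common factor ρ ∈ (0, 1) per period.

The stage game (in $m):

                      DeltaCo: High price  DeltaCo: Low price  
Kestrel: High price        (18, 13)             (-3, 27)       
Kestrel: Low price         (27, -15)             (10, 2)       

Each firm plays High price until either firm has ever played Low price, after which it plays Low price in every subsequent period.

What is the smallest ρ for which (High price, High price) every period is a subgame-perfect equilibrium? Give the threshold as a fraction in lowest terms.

For Kestrel: deviation gain 27−18 = 9, per-period punishment loss 18−10 = 8. IC gives ρ ≥ 9/17.
For DeltaCo: gain 14, loss 11 per period, so ρ ≥ 14/25.
The tighter constraint is DeltaCo's, so cooperation needs ρ ≥ 14/25.

14/25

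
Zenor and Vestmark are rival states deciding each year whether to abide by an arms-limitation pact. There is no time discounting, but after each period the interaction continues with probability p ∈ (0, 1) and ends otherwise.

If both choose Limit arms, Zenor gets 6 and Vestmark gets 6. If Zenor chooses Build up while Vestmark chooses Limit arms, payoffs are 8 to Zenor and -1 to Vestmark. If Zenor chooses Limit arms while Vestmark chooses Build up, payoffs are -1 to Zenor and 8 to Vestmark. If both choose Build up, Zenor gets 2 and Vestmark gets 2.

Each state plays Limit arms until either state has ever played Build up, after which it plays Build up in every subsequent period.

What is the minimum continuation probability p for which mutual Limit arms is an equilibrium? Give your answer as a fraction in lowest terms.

1/3

Expected cooperation value is 6 + p·6 + p²·6 + … = 6/(1−p); deviation gives 8 + p·2/(1−p).
6 ≥ 8(1−p) + 2p ⇒ 6p ≥ 2 ⇒ p ≥ 2/6 = 1/3.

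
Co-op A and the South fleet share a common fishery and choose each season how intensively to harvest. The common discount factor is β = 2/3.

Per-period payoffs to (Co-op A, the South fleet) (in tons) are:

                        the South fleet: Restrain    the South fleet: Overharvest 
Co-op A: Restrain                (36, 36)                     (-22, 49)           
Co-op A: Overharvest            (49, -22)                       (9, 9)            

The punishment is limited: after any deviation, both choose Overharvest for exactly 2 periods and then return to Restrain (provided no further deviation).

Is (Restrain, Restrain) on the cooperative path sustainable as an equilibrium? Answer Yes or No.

Comparing payoff streams over the 3 periods until play realigns: cooperate → 36(1+β+…+β^2); deviate → 49 + 9(β+…+β^2).
Cooperation is sustained iff (36−9)(β+…+β^2) ≥ 49−36.
β+…+β^2 = 2/3·(1−(2/3)^2)/(1−2/3) = 1.1111, and (49−36)/(36−9) = 0.4815.
1.1111 ≥ 0.4815, so cooperation is sustainable.

Yes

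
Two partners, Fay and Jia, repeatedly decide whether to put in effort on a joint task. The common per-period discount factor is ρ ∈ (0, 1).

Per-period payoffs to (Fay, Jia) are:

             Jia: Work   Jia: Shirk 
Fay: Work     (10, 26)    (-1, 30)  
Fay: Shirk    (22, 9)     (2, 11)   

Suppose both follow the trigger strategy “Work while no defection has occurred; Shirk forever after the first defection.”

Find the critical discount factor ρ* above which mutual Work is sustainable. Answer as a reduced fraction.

3/5

For Fay: deviation gain 22−10 = 12, per-period punishment loss 10−2 = 8. IC gives ρ ≥ 12/20 = 3/5.
For Jia: gain 4, loss 15 per period, so ρ ≥ 4/19.
The tighter constraint is Fay's, so cooperation needs ρ ≥ 3/5.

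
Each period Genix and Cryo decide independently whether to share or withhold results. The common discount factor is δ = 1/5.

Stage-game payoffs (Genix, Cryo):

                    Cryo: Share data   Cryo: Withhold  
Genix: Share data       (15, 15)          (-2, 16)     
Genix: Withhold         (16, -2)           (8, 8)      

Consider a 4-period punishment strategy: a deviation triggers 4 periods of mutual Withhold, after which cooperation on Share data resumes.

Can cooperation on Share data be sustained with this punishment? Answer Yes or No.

Yes

IC: δ+…+δ^4 ≥ (16−15)/(15−8) = 1/7.
At δ = 1/5: partial sum = 0.2496 ≥ 0.1429. Cooperation sustainable.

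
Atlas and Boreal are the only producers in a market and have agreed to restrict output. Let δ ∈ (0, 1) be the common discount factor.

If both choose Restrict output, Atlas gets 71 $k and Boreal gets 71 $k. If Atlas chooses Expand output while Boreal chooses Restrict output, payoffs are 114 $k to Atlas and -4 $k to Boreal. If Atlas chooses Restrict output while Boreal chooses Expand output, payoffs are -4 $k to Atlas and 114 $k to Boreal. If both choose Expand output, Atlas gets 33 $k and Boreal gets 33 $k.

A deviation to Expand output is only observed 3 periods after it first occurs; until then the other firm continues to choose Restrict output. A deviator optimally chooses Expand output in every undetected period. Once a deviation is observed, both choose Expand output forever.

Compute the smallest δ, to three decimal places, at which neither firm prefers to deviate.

0.810

Deviating for the 3 undetected periods gains 114−71 = 43 per period over cooperation, then loses 71−33 = 38 per period forever once punishment starts.
Gain: 43(1 + δ + … + δ^2); loss: 38·δ^3/(1−δ).
No profitable deviation ⇔ 43(1−δ^3) ≤ 38·δ^3, i.e. δ^3 ≥ 43/(43+38) = 43/81.
Hence δ ≥ (43/81)^(1/3) ≈ 0.810.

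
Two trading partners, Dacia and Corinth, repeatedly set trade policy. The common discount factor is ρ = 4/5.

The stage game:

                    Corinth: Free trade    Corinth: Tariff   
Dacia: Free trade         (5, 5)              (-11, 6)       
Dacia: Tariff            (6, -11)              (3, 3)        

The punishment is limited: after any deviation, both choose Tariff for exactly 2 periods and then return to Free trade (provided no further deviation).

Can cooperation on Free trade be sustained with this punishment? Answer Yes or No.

Comparing payoff streams over the 3 periods until play realigns: cooperate → 5(1+ρ+…+ρ^2); deviate → 6 + 3(ρ+…+ρ^2).
Cooperation is sustained iff (5−3)(ρ+…+ρ^2) ≥ 6−5.
ρ+…+ρ^2 = 4/5·(1−(4/5)^2)/(1−4/5) = 1.4400, and (6−5)/(5−3) = 0.5000.
1.4400 ≥ 0.5000, so cooperation is sustainable.

Yes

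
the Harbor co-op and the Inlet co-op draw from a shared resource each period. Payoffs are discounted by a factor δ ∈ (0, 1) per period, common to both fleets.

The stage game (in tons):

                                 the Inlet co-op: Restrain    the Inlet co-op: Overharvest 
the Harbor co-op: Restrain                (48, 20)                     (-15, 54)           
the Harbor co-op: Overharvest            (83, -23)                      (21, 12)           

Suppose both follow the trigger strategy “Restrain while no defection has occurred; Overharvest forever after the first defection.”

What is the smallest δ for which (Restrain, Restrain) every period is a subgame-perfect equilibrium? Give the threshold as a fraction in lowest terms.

17/21

the Harbor co-op: cooperation gives 48 each period; deviation gives 83 once then 21 forever.
  48/(1−δ) ≥ 83 + 21δ/(1−δ) ⇒ δ ≥ 35/62.
the Inlet co-op: cooperation gives 20 each period; deviation gives 54 once then 12 forever.
  δ ≥ 34/42 = 17/21.
Both must hold, so the binding constraint is the Inlet co-op's: δ ≥ 17/21.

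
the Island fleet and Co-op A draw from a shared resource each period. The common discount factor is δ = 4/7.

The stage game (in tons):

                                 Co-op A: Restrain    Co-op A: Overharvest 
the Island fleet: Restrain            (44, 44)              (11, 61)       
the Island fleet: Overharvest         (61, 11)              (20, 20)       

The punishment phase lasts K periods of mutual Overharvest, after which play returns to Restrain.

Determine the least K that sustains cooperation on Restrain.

IC: δ(1−δ^K)/(1−δ) ≥ (61−44)/(44−20) = 17/24.
With δ = 4/7: need 1 − δ^K ≥ 17/24·(1−4/7)/(4/7), i.e. δ^K ≤ 0.4688.
Since (4/7)^1 = 0.5714 and (4/7)^2 = 0.3265, the smallest such K is 2.

2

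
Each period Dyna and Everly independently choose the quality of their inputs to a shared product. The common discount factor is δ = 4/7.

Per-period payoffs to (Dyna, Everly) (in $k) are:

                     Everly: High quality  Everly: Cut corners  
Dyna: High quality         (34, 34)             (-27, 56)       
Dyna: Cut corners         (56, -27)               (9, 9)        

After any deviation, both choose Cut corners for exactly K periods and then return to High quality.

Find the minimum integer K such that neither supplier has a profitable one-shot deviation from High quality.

Need Σ_{k=1}^{K} δ^k ≥ (56−34)/(34−9) = 0.8800 at δ = 4/7.
At K = 1 the sum is 0.5714 < 0.8800; at K = 2 it is 0.8980 ≥ 0.8800.
So the minimum punishment length is K = 2.

2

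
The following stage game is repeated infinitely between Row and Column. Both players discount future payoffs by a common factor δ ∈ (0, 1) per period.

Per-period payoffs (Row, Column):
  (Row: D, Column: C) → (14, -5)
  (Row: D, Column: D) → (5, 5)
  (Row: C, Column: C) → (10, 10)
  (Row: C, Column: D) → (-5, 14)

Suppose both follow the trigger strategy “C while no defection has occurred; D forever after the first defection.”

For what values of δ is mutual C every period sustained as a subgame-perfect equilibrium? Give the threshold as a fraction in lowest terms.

One-period gain from deviating is 14 − 10 = 4. The loss is 10 − 5 = 5 in every subsequent period, with present value 5·δ/(1−δ).
Deviation is unprofitable when 5·δ/(1−δ) ≥ 4, i.e. δ/(1−δ) ≥ 4/5.
Equivalently δ ≥ 4/(4+5) = 4/9.

4/9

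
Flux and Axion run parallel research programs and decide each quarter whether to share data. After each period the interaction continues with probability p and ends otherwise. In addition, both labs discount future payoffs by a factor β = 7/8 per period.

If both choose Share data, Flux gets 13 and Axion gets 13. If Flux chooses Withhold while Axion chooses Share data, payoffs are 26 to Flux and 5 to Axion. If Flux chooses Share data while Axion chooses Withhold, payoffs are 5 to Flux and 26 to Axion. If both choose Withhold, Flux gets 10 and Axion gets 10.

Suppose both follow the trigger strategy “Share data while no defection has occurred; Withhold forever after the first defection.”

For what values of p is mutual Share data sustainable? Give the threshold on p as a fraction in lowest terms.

Expected continuation weight on next period's payoff is β·p = 7/8·p, which plays the role of the discount factor.
Cooperation requires 7/8·p ≥ (26−13)/(26−10) = 13/16, hence p ≥ 13/14.

13/14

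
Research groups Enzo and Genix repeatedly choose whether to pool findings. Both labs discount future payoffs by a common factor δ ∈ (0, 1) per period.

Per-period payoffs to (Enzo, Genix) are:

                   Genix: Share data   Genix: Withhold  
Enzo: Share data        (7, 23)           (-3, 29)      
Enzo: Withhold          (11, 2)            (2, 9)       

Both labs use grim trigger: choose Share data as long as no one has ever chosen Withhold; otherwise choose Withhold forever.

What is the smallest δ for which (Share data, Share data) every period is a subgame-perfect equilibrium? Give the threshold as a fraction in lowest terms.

4/9

Enzo's threshold: (11−7)/(11−2) = 4/9.
Genix's threshold: (29−23)/(29−9) = 3/10.
4/9 > 3/10, so Enzo binds and δ* = 4/9.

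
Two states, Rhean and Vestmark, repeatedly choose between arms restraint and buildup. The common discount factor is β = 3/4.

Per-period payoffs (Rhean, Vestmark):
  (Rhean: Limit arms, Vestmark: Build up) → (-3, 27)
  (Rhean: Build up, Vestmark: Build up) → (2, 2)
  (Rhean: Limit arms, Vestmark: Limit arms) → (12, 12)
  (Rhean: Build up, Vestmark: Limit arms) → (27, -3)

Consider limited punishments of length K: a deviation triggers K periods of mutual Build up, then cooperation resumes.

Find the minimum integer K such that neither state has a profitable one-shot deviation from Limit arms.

3

No profitable deviation requires (12−2)(β+…+β^K) ≥ 27−12, i.e. β+…+β^K ≥ 3/2 ≈ 1.5000.
With β = 3/4, the partial sums are K=1: 0.7500, K=2: 1.3125, K=3: 1.7344.
K = 3 is the first length at which the sum reaches 1.5000.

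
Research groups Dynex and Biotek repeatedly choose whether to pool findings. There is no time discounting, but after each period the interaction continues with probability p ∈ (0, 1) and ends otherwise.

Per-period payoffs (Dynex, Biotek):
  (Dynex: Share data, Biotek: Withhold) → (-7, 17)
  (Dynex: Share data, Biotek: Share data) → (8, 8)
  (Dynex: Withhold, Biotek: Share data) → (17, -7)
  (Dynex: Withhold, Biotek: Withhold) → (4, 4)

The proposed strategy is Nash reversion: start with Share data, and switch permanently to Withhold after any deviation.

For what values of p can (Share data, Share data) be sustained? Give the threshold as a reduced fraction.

9/13

With no time discounting, the continuation probability p plays the role of the discount factor.
Grim-trigger IC: 8/(1−p) ≥ 17 + 4p/(1−p) ⇒ p ≥ (17−8)/(17−4) = 9/13.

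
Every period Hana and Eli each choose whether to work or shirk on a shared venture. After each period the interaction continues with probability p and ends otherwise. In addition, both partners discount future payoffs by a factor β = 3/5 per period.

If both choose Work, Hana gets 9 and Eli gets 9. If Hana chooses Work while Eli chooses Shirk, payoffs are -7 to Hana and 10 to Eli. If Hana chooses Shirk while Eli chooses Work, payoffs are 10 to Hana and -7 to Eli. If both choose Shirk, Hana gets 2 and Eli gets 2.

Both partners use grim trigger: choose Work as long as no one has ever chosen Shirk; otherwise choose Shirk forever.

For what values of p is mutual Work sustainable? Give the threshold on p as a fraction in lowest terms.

5/24

With continuation probability p and discount β, the effective per-period discount factor is βp.
Grim-trigger IC: βp ≥ (10−9)/(10−2) = 1/8.
So p ≥ (1/8)/(3/5) = 5/24.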